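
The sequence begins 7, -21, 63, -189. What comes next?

Ratios: -21 / 7 = -3.0
This is a geometric sequence with common ratio r = -3.
Next term = -189 * -3 = 567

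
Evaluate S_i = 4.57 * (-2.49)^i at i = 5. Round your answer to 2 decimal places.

S_5 = 4.57 * (-2.49)^5 ≈ 4.57 * -95.7187 ≈ -437.43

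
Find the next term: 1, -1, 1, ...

Ratios: -1 / 1 = -1.0
This is a geometric sequence with common ratio r = -1.
Next term = 1 * -1 = -1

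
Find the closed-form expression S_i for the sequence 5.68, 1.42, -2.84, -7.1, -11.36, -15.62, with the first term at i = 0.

Check differences: 1.42 - 5.68 = -4.26
-2.84 - 1.42 = -4.26
Common difference d = -4.26.
First term a = 5.68.
Formula: S_i = 5.68 - 4.26*i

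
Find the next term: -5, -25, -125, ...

Ratios: -25 / -5 = 5.0
This is a geometric sequence with common ratio r = 5.
Next term = -125 * 5 = -625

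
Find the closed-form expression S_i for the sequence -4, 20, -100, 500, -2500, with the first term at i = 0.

Check ratios: 20 / -4 = -5.0
Common ratio r = -5.
First term a = -4.
Formula: S_i = -4 * (-5)^i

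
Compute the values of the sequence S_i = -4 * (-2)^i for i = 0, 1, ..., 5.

This is a geometric sequence.
i=0: S_0 = -4 * (-2)^0 = -4
i=1: S_1 = -4 * (-2)^1 = 8
i=2: S_2 = -4 * (-2)^2 = -16
i=3: S_3 = -4 * (-2)^3 = 32
i=4: S_4 = -4 * (-2)^4 = -64
i=5: S_5 = -4 * (-2)^5 = 128
The first 6 terms are: [-4, 8, -16, 32, -64, 128]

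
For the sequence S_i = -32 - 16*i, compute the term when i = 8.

S_8 = -32 + -16*8 = -32 + -128 = -160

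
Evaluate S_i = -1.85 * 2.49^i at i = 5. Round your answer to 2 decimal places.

S_5 = -1.85 * 2.49^5 ≈ -1.85 * 95.7187 ≈ -177.08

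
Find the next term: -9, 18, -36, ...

Ratios: 18 / -9 = -2.0
This is a geometric sequence with common ratio r = -2.
Next term = -36 * -2 = 72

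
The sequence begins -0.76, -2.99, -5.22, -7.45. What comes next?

Differences: -2.99 - -0.76 = -2.23
This is an arithmetic sequence with common difference d = -2.23.
Next term = -7.45 + -2.23 = -9.68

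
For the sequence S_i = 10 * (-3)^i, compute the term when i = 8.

S_8 = 10 * (-3)^8 = 10 * 6561 = 65610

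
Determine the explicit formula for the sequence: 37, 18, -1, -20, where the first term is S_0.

Check differences: 18 - 37 = -19
-1 - 18 = -19
Common difference d = -19.
First term a = 37.
Formula: S_i = 37 - 19*i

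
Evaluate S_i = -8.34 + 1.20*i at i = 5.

S_5 = -8.34 + 1.2*5 = -8.34 + 6.0 = -2.34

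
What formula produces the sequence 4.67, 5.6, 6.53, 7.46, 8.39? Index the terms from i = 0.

Check differences: 5.6 - 4.67 = 0.93
6.53 - 5.6 = 0.93
Common difference d = 0.93.
First term a = 4.67.
Formula: S_i = 4.67 + 0.93*i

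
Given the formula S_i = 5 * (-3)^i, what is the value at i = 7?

S_7 = 5 * (-3)^7 = 5 * -2187 = -10935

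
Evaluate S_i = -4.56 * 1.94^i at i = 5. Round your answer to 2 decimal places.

S_5 = -4.56 * 1.94^5 ≈ -4.56 * 27.4795 ≈ -125.31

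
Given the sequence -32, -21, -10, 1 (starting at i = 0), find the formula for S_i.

Check differences: -21 - -32 = 11
-10 - -21 = 11
Common difference d = 11.
First term a = -32.
Formula: S_i = -32 + 11*i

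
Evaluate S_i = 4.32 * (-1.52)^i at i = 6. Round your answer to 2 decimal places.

S_6 = 4.32 * (-1.52)^6 ≈ 4.32 * 12.3328 ≈ 53.28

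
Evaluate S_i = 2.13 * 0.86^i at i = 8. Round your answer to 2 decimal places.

S_8 = 2.13 * 0.86^8 ≈ 2.13 * 0.2992 ≈ 0.64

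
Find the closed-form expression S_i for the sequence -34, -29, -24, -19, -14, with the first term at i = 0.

Check differences: -29 - -34 = 5
-24 - -29 = 5
Common difference d = 5.
First term a = -34.
Formula: S_i = -34 + 5*i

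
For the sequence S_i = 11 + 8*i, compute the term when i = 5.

S_5 = 11 + 8*5 = 11 + 40 = 51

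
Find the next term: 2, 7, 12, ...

Differences: 7 - 2 = 5
This is an arithmetic sequence with common difference d = 5.
Next term = 12 + 5 = 17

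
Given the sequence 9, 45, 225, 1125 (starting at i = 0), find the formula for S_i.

Check ratios: 45 / 9 = 5.0
Common ratio r = 5.
First term a = 9.
Formula: S_i = 9 * 5^i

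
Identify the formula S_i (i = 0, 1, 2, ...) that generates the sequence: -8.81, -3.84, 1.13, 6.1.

Check differences: -3.84 - -8.81 = 4.97
1.13 - -3.84 = 4.97
Common difference d = 4.97.
First term a = -8.81.
Formula: S_i = -8.81 + 4.97*i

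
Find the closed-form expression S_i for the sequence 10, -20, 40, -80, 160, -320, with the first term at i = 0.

Check ratios: -20 / 10 = -2.0
Common ratio r = -2.
First term a = 10.
Formula: S_i = 10 * (-2)^i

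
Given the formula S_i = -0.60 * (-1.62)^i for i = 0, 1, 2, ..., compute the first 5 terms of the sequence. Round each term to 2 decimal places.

This is a geometric sequence.
i=0: S_0 = -0.6 * (-1.62)^0 = -0.6
i=1: S_1 = -0.6 * (-1.62)^1 ≈ 0.97
i=2: S_2 = -0.6 * (-1.62)^2 ≈ -1.57
i=3: S_3 = -0.6 * (-1.62)^3 ≈ 2.55
i=4: S_4 = -0.6 * (-1.62)^4 ≈ -4.13
The first 5 terms are: [-0.6, 0.97, -1.57, 2.55, -4.13]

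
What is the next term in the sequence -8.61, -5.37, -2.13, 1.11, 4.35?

Differences: -5.37 - -8.61 = 3.24
This is an arithmetic sequence with common difference d = 3.24.
Next term = 4.35 + 3.24 = 7.59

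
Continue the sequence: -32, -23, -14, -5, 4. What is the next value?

Differences: -23 - -32 = 9
This is an arithmetic sequence with common difference d = 9.
Next term = 4 + 9 = 13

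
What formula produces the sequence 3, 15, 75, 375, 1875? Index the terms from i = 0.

Check ratios: 15 / 3 = 5.0
Common ratio r = 5.
First term a = 3.
Formula: S_i = 3 * 5^i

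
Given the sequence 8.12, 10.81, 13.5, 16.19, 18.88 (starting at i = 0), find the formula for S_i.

Check differences: 10.81 - 8.12 = 2.69
13.5 - 10.81 = 2.69
Common difference d = 2.69.
First term a = 8.12.
Formula: S_i = 8.12 + 2.69*i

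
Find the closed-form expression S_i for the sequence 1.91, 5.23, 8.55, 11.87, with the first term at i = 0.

Check differences: 5.23 - 1.91 = 3.32
8.55 - 5.23 = 3.32
Common difference d = 3.32.
First term a = 1.91.
Formula: S_i = 1.91 + 3.32*i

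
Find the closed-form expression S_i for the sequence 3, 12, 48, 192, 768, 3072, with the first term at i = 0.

Check ratios: 12 / 3 = 4.0
Common ratio r = 4.
First term a = 3.
Formula: S_i = 3 * 4^i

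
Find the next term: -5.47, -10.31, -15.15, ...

Differences: -10.31 - -5.47 = -4.84
This is an arithmetic sequence with common difference d = -4.84.
Next term = -15.15 + -4.84 = -19.99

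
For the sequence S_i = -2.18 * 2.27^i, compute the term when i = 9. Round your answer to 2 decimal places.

S_9 = -2.18 * 2.27^9 ≈ -2.18 * 1600.4154 ≈ -3488.91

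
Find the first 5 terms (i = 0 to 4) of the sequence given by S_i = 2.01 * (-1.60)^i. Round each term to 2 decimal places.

This is a geometric sequence.
i=0: S_0 = 2.01 * (-1.6)^0 = 2.01
i=1: S_1 = 2.01 * (-1.6)^1 ≈ -3.22
i=2: S_2 = 2.01 * (-1.6)^2 ≈ 5.15
i=3: S_3 = 2.01 * (-1.6)^3 ≈ -8.23
i=4: S_4 = 2.01 * (-1.6)^4 ≈ 13.17
The first 5 terms are: [2.01, -3.22, 5.15, -8.23, 13.17]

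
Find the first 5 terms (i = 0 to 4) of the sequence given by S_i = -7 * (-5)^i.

This is a geometric sequence.
i=0: S_0 = -7 * (-5)^0 = -7
i=1: S_1 = -7 * (-5)^1 = 35
i=2: S_2 = -7 * (-5)^2 = -175
i=3: S_3 = -7 * (-5)^3 = 875
i=4: S_4 = -7 * (-5)^4 = -4375
The first 5 terms are: [-7, 35, -175, 875, -4375]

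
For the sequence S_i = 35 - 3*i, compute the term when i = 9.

S_9 = 35 + -3*9 = 35 + -27 = 8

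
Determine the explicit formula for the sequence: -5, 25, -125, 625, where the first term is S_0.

Check ratios: 25 / -5 = -5.0
Common ratio r = -5.
First term a = -5.
Formula: S_i = -5 * (-5)^i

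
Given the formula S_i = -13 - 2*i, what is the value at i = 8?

S_8 = -13 + -2*8 = -13 + -16 = -29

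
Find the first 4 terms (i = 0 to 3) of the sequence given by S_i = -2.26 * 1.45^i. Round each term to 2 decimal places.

This is a geometric sequence.
i=0: S_0 = -2.26 * 1.45^0 = -2.26
i=1: S_1 = -2.26 * 1.45^1 ≈ -3.28
i=2: S_2 = -2.26 * 1.45^2 ≈ -4.75
i=3: S_3 = -2.26 * 1.45^3 ≈ -6.89
The first 4 terms are: [-2.26, -3.28, -4.75, -6.89]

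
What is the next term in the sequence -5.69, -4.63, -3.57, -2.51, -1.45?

Differences: -4.63 - -5.69 = 1.06
This is an arithmetic sequence with common difference d = 1.06.
Next term = -1.45 + 1.06 = -0.39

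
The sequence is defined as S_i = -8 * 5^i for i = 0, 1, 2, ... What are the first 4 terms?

This is a geometric sequence.
i=0: S_0 = -8 * 5^0 = -8
i=1: S_1 = -8 * 5^1 = -40
i=2: S_2 = -8 * 5^2 = -200
i=3: S_3 = -8 * 5^3 = -1000
The first 4 terms are: [-8, -40, -200, -1000]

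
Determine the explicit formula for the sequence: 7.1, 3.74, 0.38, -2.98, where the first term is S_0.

Check differences: 3.74 - 7.1 = -3.36
0.38 - 3.74 = -3.36
Common difference d = -3.36.
First term a = 7.1.
Formula: S_i = 7.10 - 3.36*i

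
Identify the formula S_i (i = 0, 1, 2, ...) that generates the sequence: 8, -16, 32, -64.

Check ratios: -16 / 8 = -2.0
Common ratio r = -2.
First term a = 8.
Formula: S_i = 8 * (-2)^i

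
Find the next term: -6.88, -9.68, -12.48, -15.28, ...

Differences: -9.68 - -6.88 = -2.8
This is an arithmetic sequence with common difference d = -2.8.
Next term = -15.28 + -2.8 = -18.08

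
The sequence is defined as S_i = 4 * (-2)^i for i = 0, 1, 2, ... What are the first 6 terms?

This is a geometric sequence.
i=0: S_0 = 4 * (-2)^0 = 4
i=1: S_1 = 4 * (-2)^1 = -8
i=2: S_2 = 4 * (-2)^2 = 16
i=3: S_3 = 4 * (-2)^3 = -32
i=4: S_4 = 4 * (-2)^4 = 64
i=5: S_5 = 4 * (-2)^5 = -128
The first 6 terms are: [4, -8, 16, -32, 64, -128]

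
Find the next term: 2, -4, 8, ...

Ratios: -4 / 2 = -2.0
This is a geometric sequence with common ratio r = -2.
Next term = 8 * -2 = -16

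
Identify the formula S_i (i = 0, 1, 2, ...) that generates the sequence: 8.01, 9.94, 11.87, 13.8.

Check differences: 9.94 - 8.01 = 1.93
11.87 - 9.94 = 1.93
Common difference d = 1.93.
First term a = 8.01.
Formula: S_i = 8.01 + 1.93*i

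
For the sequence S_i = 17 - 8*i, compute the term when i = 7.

S_7 = 17 + -8*7 = 17 + -56 = -39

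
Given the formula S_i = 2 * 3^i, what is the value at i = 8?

S_8 = 2 * 3^8 = 2 * 6561 = 13122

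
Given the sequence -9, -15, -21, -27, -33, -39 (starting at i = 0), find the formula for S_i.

Check differences: -15 - -9 = -6
-21 - -15 = -6
Common difference d = -6.
First term a = -9.
Formula: S_i = -9 - 6*i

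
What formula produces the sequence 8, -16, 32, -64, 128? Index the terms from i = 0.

Check ratios: -16 / 8 = -2.0
Common ratio r = -2.
First term a = 8.
Formula: S_i = 8 * (-2)^i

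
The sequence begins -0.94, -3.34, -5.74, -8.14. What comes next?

Differences: -3.34 - -0.94 = -2.4
This is an arithmetic sequence with common difference d = -2.4.
Next term = -8.14 + -2.4 = -10.54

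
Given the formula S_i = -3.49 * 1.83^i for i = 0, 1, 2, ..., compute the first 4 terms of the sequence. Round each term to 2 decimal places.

This is a geometric sequence.
i=0: S_0 = -3.49 * 1.83^0 = -3.49
i=1: S_1 = -3.49 * 1.83^1 ≈ -6.39
i=2: S_2 = -3.49 * 1.83^2 ≈ -11.69
i=3: S_3 = -3.49 * 1.83^3 ≈ -21.39
The first 4 terms are: [-3.49, -6.39, -11.69, -21.39]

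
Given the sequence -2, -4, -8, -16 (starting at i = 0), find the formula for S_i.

Check ratios: -4 / -2 = 2.0
Common ratio r = 2.
First term a = -2.
Formula: S_i = -2 * 2^i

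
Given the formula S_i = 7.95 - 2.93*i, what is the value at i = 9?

S_9 = 7.95 + -2.93*9 = 7.95 + -26.37 = -18.42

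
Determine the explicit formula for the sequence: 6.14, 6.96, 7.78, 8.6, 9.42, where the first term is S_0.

Check differences: 6.96 - 6.14 = 0.82
7.78 - 6.96 = 0.82
Common difference d = 0.82.
First term a = 6.14.
Formula: S_i = 6.14 + 0.82*i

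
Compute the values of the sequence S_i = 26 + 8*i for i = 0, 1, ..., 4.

This is an arithmetic sequence.
i=0: S_0 = 26 + 8*0 = 26
i=1: S_1 = 26 + 8*1 = 34
i=2: S_2 = 26 + 8*2 = 42
i=3: S_3 = 26 + 8*3 = 50
i=4: S_4 = 26 + 8*4 = 58
The first 5 terms are: [26, 34, 42, 50, 58]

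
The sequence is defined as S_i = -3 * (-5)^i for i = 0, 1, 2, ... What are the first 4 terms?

This is a geometric sequence.
i=0: S_0 = -3 * (-5)^0 = -3
i=1: S_1 = -3 * (-5)^1 = 15
i=2: S_2 = -3 * (-5)^2 = -75
i=3: S_3 = -3 * (-5)^3 = 375
The first 4 terms are: [-3, 15, -75, 375]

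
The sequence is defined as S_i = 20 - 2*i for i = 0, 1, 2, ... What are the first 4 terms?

This is an arithmetic sequence.
i=0: S_0 = 20 + -2*0 = 20
i=1: S_1 = 20 + -2*1 = 18
i=2: S_2 = 20 + -2*2 = 16
i=3: S_3 = 20 + -2*3 = 14
The first 4 terms are: [20, 18, 16, 14]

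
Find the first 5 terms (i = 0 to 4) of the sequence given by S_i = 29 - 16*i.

This is an arithmetic sequence.
i=0: S_0 = 29 + -16*0 = 29
i=1: S_1 = 29 + -16*1 = 13
i=2: S_2 = 29 + -16*2 = -3
i=3: S_3 = 29 + -16*3 = -19
i=4: S_4 = 29 + -16*4 = -35
The first 5 terms are: [29, 13, -3, -19, -35]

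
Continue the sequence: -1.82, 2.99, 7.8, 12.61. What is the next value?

Differences: 2.99 - -1.82 = 4.81
This is an arithmetic sequence with common difference d = 4.81.
Next term = 12.61 + 4.81 = 17.42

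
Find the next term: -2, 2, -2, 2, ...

Ratios: 2 / -2 = -1.0
This is a geometric sequence with common ratio r = -1.
Next term = 2 * -1 = -2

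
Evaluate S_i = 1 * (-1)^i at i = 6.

S_6 = 1 * (-1)^6 = 1 * 1 = 1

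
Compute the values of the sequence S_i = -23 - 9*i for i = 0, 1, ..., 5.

This is an arithmetic sequence.
i=0: S_0 = -23 + -9*0 = -23
i=1: S_1 = -23 + -9*1 = -32
i=2: S_2 = -23 + -9*2 = -41
i=3: S_3 = -23 + -9*3 = -50
i=4: S_4 = -23 + -9*4 = -59
i=5: S_5 = -23 + -9*5 = -68
The first 6 terms are: [-23, -32, -41, -50, -59, -68]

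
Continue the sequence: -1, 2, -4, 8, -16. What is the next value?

Ratios: 2 / -1 = -2.0
This is a geometric sequence with common ratio r = -2.
Next term = -16 * -2 = 32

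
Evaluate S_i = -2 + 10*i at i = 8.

S_8 = -2 + 10*8 = -2 + 80 = 78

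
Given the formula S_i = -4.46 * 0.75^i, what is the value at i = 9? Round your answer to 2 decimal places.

S_9 = -4.46 * 0.75^9 ≈ -4.46 * 0.0751 ≈ -0.33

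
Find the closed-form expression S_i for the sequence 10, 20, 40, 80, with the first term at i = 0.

Check ratios: 20 / 10 = 2.0
Common ratio r = 2.
First term a = 10.
Formula: S_i = 10 * 2^i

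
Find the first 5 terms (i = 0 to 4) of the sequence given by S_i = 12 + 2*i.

This is an arithmetic sequence.
i=0: S_0 = 12 + 2*0 = 12
i=1: S_1 = 12 + 2*1 = 14
i=2: S_2 = 12 + 2*2 = 16
i=3: S_3 = 12 + 2*3 = 18
i=4: S_4 = 12 + 2*4 = 20
The first 5 terms are: [12, 14, 16, 18, 20]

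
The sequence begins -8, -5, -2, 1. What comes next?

Differences: -5 - -8 = 3
This is an arithmetic sequence with common difference d = 3.
Next term = 1 + 3 = 4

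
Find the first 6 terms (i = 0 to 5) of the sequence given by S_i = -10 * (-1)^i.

This is a geometric sequence.
i=0: S_0 = -10 * (-1)^0 = -10
i=1: S_1 = -10 * (-1)^1 = 10
i=2: S_2 = -10 * (-1)^2 = -10
i=3: S_3 = -10 * (-1)^3 = 10
i=4: S_4 = -10 * (-1)^4 = -10
i=5: S_5 = -10 * (-1)^5 = 10
The first 6 terms are: [-10, 10, -10, 10, -10, 10]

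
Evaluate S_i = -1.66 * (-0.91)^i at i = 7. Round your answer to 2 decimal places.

S_7 = -1.66 * (-0.91)^7 ≈ -1.66 * -0.5168 ≈ 0.86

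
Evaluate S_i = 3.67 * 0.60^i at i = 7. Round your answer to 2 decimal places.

S_7 = 3.67 * 0.6^7 ≈ 3.67 * 0.028 ≈ 0.1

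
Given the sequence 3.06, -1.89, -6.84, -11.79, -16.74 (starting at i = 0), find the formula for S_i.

Check differences: -1.89 - 3.06 = -4.95
-6.84 - -1.89 = -4.95
Common difference d = -4.95.
First term a = 3.06.
Formula: S_i = 3.06 - 4.95*i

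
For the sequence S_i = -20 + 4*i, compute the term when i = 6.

S_6 = -20 + 4*6 = -20 + 24 = 4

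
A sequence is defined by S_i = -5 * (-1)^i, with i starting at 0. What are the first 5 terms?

This is a geometric sequence.
i=0: S_0 = -5 * (-1)^0 = -5
i=1: S_1 = -5 * (-1)^1 = 5
i=2: S_2 = -5 * (-1)^2 = -5
i=3: S_3 = -5 * (-1)^3 = 5
i=4: S_4 = -5 * (-1)^4 = -5
The first 5 terms are: [-5, 5, -5, 5, -5]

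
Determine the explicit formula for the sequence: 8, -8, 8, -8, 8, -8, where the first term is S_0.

Check ratios: -8 / 8 = -1.0
Common ratio r = -1.
First term a = 8.
Formula: S_i = 8 * (-1)^i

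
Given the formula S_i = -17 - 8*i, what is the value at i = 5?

S_5 = -17 + -8*5 = -17 + -40 = -57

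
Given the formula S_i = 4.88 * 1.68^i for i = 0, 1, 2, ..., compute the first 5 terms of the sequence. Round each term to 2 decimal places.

This is a geometric sequence.
i=0: S_0 = 4.88 * 1.68^0 = 4.88
i=1: S_1 = 4.88 * 1.68^1 ≈ 8.2
i=2: S_2 = 4.88 * 1.68^2 ≈ 13.77
i=3: S_3 = 4.88 * 1.68^3 ≈ 23.14
i=4: S_4 = 4.88 * 1.68^4 ≈ 38.87
The first 5 terms are: [4.88, 8.2, 13.77, 23.14, 38.87]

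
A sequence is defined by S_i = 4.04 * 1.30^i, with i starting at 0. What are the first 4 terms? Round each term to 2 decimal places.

This is a geometric sequence.
i=0: S_0 = 4.04 * 1.3^0 = 4.04
i=1: S_1 = 4.04 * 1.3^1 ≈ 5.25
i=2: S_2 = 4.04 * 1.3^2 ≈ 6.83
i=3: S_3 = 4.04 * 1.3^3 ≈ 8.88
The first 4 terms are: [4.04, 5.25, 6.83, 8.88]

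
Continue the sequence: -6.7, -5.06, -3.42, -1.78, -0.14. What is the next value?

Differences: -5.06 - -6.7 = 1.64
This is an arithmetic sequence with common difference d = 1.64.
Next term = -0.14 + 1.64 = 1.5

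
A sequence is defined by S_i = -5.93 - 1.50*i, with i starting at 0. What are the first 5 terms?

This is an arithmetic sequence.
i=0: S_0 = -5.93 + -1.5*0 = -5.93
i=1: S_1 = -5.93 + -1.5*1 = -7.43
i=2: S_2 = -5.93 + -1.5*2 = -8.93
i=3: S_3 = -5.93 + -1.5*3 = -10.43
i=4: S_4 = -5.93 + -1.5*4 = -11.93
The first 5 terms are: [-5.93, -7.43, -8.93, -10.43, -11.93]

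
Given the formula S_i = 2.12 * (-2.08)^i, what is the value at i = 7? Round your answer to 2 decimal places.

S_7 = 2.12 * (-2.08)^7 ≈ 2.12 * -168.4393 ≈ -357.09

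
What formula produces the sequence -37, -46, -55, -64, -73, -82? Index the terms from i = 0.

Check differences: -46 - -37 = -9
-55 - -46 = -9
Common difference d = -9.
First term a = -37.
Formula: S_i = -37 - 9*i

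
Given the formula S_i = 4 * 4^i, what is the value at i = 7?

S_7 = 4 * 4^7 = 4 * 16384 = 65536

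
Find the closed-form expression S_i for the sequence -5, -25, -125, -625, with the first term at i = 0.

Check ratios: -25 / -5 = 5.0
Common ratio r = 5.
First term a = -5.
Formula: S_i = -5 * 5^i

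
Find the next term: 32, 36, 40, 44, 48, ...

Differences: 36 - 32 = 4
This is an arithmetic sequence with common difference d = 4.
Next term = 48 + 4 = 52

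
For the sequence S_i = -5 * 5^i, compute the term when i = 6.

S_6 = -5 * 5^6 = -5 * 15625 = -78125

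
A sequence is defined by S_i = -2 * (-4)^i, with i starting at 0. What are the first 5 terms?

This is a geometric sequence.
i=0: S_0 = -2 * (-4)^0 = -2
i=1: S_1 = -2 * (-4)^1 = 8
i=2: S_2 = -2 * (-4)^2 = -32
i=3: S_3 = -2 * (-4)^3 = 128
i=4: S_4 = -2 * (-4)^4 = -512
The first 5 terms are: [-2, 8, -32, 128, -512]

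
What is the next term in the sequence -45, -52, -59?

Differences: -52 - -45 = -7
This is an arithmetic sequence with common difference d = -7.
Next term = -59 + -7 = -66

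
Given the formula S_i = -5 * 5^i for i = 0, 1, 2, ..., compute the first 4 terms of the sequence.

This is a geometric sequence.
i=0: S_0 = -5 * 5^0 = -5
i=1: S_1 = -5 * 5^1 = -25
i=2: S_2 = -5 * 5^2 = -125
i=3: S_3 = -5 * 5^3 = -625
The first 4 terms are: [-5, -25, -125, -625]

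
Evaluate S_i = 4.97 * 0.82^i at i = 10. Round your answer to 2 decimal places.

S_10 = 4.97 * 0.82^10 ≈ 4.97 * 0.1374 ≈ 0.68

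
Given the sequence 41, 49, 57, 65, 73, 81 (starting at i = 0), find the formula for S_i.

Check differences: 49 - 41 = 8
57 - 49 = 8
Common difference d = 8.
First term a = 41.
Formula: S_i = 41 + 8*i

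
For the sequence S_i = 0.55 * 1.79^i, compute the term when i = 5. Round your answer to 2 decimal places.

S_5 = 0.55 * 1.79^5 ≈ 0.55 * 18.3766 ≈ 10.11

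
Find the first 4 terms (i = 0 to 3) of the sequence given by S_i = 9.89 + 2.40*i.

This is an arithmetic sequence.
i=0: S_0 = 9.89 + 2.4*0 = 9.89
i=1: S_1 = 9.89 + 2.4*1 = 12.29
i=2: S_2 = 9.89 + 2.4*2 = 14.69
i=3: S_3 = 9.89 + 2.4*3 = 17.09
The first 4 terms are: [9.89, 12.29, 14.69, 17.09]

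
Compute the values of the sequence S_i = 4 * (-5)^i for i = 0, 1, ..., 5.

This is a geometric sequence.
i=0: S_0 = 4 * (-5)^0 = 4
i=1: S_1 = 4 * (-5)^1 = -20
i=2: S_2 = 4 * (-5)^2 = 100
i=3: S_3 = 4 * (-5)^3 = -500
i=4: S_4 = 4 * (-5)^4 = 2500
i=5: S_5 = 4 * (-5)^5 = -12500
The first 6 terms are: [4, -20, 100, -500, 2500, -12500]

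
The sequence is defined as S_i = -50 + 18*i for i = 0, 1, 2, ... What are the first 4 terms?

This is an arithmetic sequence.
i=0: S_0 = -50 + 18*0 = -50
i=1: S_1 = -50 + 18*1 = -32
i=2: S_2 = -50 + 18*2 = -14
i=3: S_3 = -50 + 18*3 = 4
The first 4 terms are: [-50, -32, -14, 4]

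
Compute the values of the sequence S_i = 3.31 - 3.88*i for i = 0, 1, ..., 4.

This is an arithmetic sequence.
i=0: S_0 = 3.31 + -3.88*0 = 3.31
i=1: S_1 = 3.31 + -3.88*1 = -0.57
i=2: S_2 = 3.31 + -3.88*2 = -4.45
i=3: S_3 = 3.31 + -3.88*3 = -8.33
i=4: S_4 = 3.31 + -3.88*4 = -12.21
The first 5 terms are: [3.31, -0.57, -4.45, -8.33, -12.21]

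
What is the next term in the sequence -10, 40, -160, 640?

Ratios: 40 / -10 = -4.0
This is a geometric sequence with common ratio r = -4.
Next term = 640 * -4 = -2560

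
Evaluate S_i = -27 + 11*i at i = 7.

S_7 = -27 + 11*7 = -27 + 77 = 50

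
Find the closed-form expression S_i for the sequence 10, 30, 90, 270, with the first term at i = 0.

Check ratios: 30 / 10 = 3.0
Common ratio r = 3.
First term a = 10.
Formula: S_i = 10 * 3^i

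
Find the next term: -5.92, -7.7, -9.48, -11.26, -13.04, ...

Differences: -7.7 - -5.92 = -1.78
This is an arithmetic sequence with common difference d = -1.78.
Next term = -13.04 + -1.78 = -14.82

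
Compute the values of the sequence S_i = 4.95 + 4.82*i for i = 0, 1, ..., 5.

This is an arithmetic sequence.
i=0: S_0 = 4.95 + 4.82*0 = 4.95
i=1: S_1 = 4.95 + 4.82*1 = 9.77
i=2: S_2 = 4.95 + 4.82*2 = 14.59
i=3: S_3 = 4.95 + 4.82*3 = 19.41
i=4: S_4 = 4.95 + 4.82*4 = 24.23
i=5: S_5 = 4.95 + 4.82*5 = 29.05
The first 6 terms are: [4.95, 9.77, 14.59, 19.41, 24.23, 29.05]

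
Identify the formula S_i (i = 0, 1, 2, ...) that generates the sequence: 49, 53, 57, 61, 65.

Check differences: 53 - 49 = 4
57 - 53 = 4
Common difference d = 4.
First term a = 49.
Formula: S_i = 49 + 4*i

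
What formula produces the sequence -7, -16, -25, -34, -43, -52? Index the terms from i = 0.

Check differences: -16 - -7 = -9
-25 - -16 = -9
Common difference d = -9.
First term a = -7.
Formula: S_i = -7 - 9*i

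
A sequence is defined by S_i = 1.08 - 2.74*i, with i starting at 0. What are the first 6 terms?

This is an arithmetic sequence.
i=0: S_0 = 1.08 + -2.74*0 = 1.08
i=1: S_1 = 1.08 + -2.74*1 = -1.66
i=2: S_2 = 1.08 + -2.74*2 = -4.4
i=3: S_3 = 1.08 + -2.74*3 = -7.14
i=4: S_4 = 1.08 + -2.74*4 = -9.88
i=5: S_5 = 1.08 + -2.74*5 = -12.62
The first 6 terms are: [1.08, -1.66, -4.4, -7.14, -9.88, -12.62]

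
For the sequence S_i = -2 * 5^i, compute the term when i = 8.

S_8 = -2 * 5^8 = -2 * 390625 = -781250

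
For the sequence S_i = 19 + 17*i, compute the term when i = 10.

S_10 = 19 + 17*10 = 19 + 170 = 189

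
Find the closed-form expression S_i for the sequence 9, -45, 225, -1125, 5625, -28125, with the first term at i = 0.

Check ratios: -45 / 9 = -5.0
Common ratio r = -5.
First term a = 9.
Formula: S_i = 9 * (-5)^i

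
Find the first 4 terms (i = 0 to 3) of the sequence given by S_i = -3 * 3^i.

This is a geometric sequence.
i=0: S_0 = -3 * 3^0 = -3
i=1: S_1 = -3 * 3^1 = -9
i=2: S_2 = -3 * 3^2 = -27
i=3: S_3 = -3 * 3^3 = -81
The first 4 terms are: [-3, -9, -27, -81]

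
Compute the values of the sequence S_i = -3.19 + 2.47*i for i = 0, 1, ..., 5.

This is an arithmetic sequence.
i=0: S_0 = -3.19 + 2.47*0 = -3.19
i=1: S_1 = -3.19 + 2.47*1 = -0.72
i=2: S_2 = -3.19 + 2.47*2 = 1.75
i=3: S_3 = -3.19 + 2.47*3 = 4.22
i=4: S_4 = -3.19 + 2.47*4 = 6.69
i=5: S_5 = -3.19 + 2.47*5 = 9.16
The first 6 terms are: [-3.19, -0.72, 1.75, 4.22, 6.69, 9.16]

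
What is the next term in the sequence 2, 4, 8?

Ratios: 4 / 2 = 2.0
This is a geometric sequence with common ratio r = 2.
Next term = 8 * 2 = 16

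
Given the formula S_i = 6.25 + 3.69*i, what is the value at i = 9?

S_9 = 6.25 + 3.69*9 = 6.25 + 33.21 = 39.46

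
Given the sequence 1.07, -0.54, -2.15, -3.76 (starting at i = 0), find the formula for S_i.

Check differences: -0.54 - 1.07 = -1.61
-2.15 - -0.54 = -1.61
Common difference d = -1.61.
First term a = 1.07.
Formula: S_i = 1.07 - 1.61*i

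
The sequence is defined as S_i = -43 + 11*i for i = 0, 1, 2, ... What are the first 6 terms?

This is an arithmetic sequence.
i=0: S_0 = -43 + 11*0 = -43
i=1: S_1 = -43 + 11*1 = -32
i=2: S_2 = -43 + 11*2 = -21
i=3: S_3 = -43 + 11*3 = -10
i=4: S_4 = -43 + 11*4 = 1
i=5: S_5 = -43 + 11*5 = 12
The first 6 terms are: [-43, -32, -21, -10, 1, 12]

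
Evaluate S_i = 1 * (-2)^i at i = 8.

S_8 = 1 * (-2)^8 = 1 * 256 = 256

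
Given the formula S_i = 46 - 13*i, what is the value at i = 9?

S_9 = 46 + -13*9 = 46 + -117 = -71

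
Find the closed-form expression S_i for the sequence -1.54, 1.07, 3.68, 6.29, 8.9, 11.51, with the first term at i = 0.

Check differences: 1.07 - -1.54 = 2.61
3.68 - 1.07 = 2.61
Common difference d = 2.61.
First term a = -1.54.
Formula: S_i = -1.54 + 2.61*i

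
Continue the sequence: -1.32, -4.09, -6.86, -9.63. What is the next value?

Differences: -4.09 - -1.32 = -2.77
This is an arithmetic sequence with common difference d = -2.77.
Next term = -9.63 + -2.77 = -12.4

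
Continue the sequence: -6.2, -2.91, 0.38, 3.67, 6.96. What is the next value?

Differences: -2.91 - -6.2 = 3.29
This is an arithmetic sequence with common difference d = 3.29.
Next term = 6.96 + 3.29 = 10.25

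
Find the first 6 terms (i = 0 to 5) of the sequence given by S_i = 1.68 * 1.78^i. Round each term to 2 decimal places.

This is a geometric sequence.
i=0: S_0 = 1.68 * 1.78^0 = 1.68
i=1: S_1 = 1.68 * 1.78^1 ≈ 2.99
i=2: S_2 = 1.68 * 1.78^2 ≈ 5.32
i=3: S_3 = 1.68 * 1.78^3 ≈ 9.47
i=4: S_4 = 1.68 * 1.78^4 ≈ 16.87
i=5: S_5 = 1.68 * 1.78^5 ≈ 30.02
The first 6 terms are: [1.68, 2.99, 5.32, 9.47, 16.87, 30.02]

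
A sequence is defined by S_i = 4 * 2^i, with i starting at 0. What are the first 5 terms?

This is a geometric sequence.
i=0: S_0 = 4 * 2^0 = 4
i=1: S_1 = 4 * 2^1 = 8
i=2: S_2 = 4 * 2^2 = 16
i=3: S_3 = 4 * 2^3 = 32
i=4: S_4 = 4 * 2^4 = 64
The first 5 terms are: [4, 8, 16, 32, 64]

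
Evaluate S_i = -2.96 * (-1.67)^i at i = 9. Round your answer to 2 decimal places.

S_9 = -2.96 * (-1.67)^9 ≈ -2.96 * -101.0295 ≈ 299.05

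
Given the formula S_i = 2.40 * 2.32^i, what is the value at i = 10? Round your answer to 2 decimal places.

S_10 = 2.4 * 2.32^10 ≈ 2.4 * 4517.3095 ≈ 10841.54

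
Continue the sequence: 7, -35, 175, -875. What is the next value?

Ratios: -35 / 7 = -5.0
This is a geometric sequence with common ratio r = -5.
Next term = -875 * -5 = 4375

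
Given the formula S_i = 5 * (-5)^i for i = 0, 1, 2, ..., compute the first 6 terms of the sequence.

This is a geometric sequence.
i=0: S_0 = 5 * (-5)^0 = 5
i=1: S_1 = 5 * (-5)^1 = -25
i=2: S_2 = 5 * (-5)^2 = 125
i=3: S_3 = 5 * (-5)^3 = -625
i=4: S_4 = 5 * (-5)^4 = 3125
i=5: S_5 = 5 * (-5)^5 = -15625
The first 6 terms are: [5, -25, 125, -625, 3125, -15625]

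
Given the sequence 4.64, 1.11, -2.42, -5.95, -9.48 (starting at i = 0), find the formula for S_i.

Check differences: 1.11 - 4.64 = -3.53
-2.42 - 1.11 = -3.53
Common difference d = -3.53.
First term a = 4.64.
Formula: S_i = 4.64 - 3.53*i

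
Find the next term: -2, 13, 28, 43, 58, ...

Differences: 13 - -2 = 15
This is an arithmetic sequence with common difference d = 15.
Next term = 58 + 15 = 73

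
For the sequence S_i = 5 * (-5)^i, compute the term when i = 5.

S_5 = 5 * (-5)^5 = 5 * -3125 = -15625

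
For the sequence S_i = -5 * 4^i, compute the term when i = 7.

S_7 = -5 * 4^7 = -5 * 16384 = -81920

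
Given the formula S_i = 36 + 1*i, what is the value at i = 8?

S_8 = 36 + 1*8 = 36 + 8 = 44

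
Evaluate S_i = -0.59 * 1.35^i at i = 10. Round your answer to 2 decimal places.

S_10 = -0.59 * 1.35^10 ≈ -0.59 * 20.1066 ≈ -11.86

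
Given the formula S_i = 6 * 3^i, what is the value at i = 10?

S_10 = 6 * 3^10 = 6 * 59049 = 354294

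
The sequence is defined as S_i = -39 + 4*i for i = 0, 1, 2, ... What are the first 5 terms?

This is an arithmetic sequence.
i=0: S_0 = -39 + 4*0 = -39
i=1: S_1 = -39 + 4*1 = -35
i=2: S_2 = -39 + 4*2 = -31
i=3: S_3 = -39 + 4*3 = -27
i=4: S_4 = -39 + 4*4 = -23
The first 5 terms are: [-39, -35, -31, -27, -23]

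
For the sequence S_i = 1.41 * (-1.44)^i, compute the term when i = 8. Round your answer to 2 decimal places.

S_8 = 1.41 * (-1.44)^8 ≈ 1.41 * 18.4884 ≈ 26.07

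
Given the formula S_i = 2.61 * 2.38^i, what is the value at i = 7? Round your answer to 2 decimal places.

S_7 = 2.61 * 2.38^7 ≈ 2.61 * 432.5524 ≈ 1128.96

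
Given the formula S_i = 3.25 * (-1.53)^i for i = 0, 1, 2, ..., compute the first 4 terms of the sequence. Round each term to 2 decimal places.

This is a geometric sequence.
i=0: S_0 = 3.25 * (-1.53)^0 = 3.25
i=1: S_1 = 3.25 * (-1.53)^1 ≈ -4.97
i=2: S_2 = 3.25 * (-1.53)^2 ≈ 7.61
i=3: S_3 = 3.25 * (-1.53)^3 ≈ -11.64
The first 4 terms are: [3.25, -4.97, 7.61, -11.64]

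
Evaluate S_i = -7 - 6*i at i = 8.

S_8 = -7 + -6*8 = -7 + -48 = -55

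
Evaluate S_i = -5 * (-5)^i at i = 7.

S_7 = -5 * (-5)^7 = -5 * -78125 = 390625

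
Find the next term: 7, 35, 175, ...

Ratios: 35 / 7 = 5.0
This is a geometric sequence with common ratio r = 5.
Next term = 175 * 5 = 875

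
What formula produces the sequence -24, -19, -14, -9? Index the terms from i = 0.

Check differences: -19 - -24 = 5
-14 - -19 = 5
Common difference d = 5.
First term a = -24.
Formula: S_i = -24 + 5*i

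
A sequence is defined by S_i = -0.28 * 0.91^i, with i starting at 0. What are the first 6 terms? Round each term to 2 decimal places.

This is a geometric sequence.
i=0: S_0 = -0.28 * 0.91^0 = -0.28
i=1: S_1 = -0.28 * 0.91^1 ≈ -0.25
i=2: S_2 = -0.28 * 0.91^2 ≈ -0.23
i=3: S_3 = -0.28 * 0.91^3 ≈ -0.21
i=4: S_4 = -0.28 * 0.91^4 ≈ -0.19
i=5: S_5 = -0.28 * 0.91^5 ≈ -0.17
The first 6 terms are: [-0.28, -0.25, -0.23, -0.21, -0.19, -0.17]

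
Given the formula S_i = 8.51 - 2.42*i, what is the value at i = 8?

S_8 = 8.51 + -2.42*8 = 8.51 + -19.36 = -10.85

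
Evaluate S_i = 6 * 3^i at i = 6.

S_6 = 6 * 3^6 = 6 * 729 = 4374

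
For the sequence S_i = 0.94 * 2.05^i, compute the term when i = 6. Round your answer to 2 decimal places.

S_6 = 0.94 * 2.05^6 ≈ 0.94 * 74.2204 ≈ 69.77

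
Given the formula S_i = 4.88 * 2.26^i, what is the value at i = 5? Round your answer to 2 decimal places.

S_5 = 4.88 * 2.26^5 ≈ 4.88 * 58.9579 ≈ 287.71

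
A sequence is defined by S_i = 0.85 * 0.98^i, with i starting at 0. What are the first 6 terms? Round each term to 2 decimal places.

This is a geometric sequence.
i=0: S_0 = 0.85 * 0.98^0 = 0.85
i=1: S_1 = 0.85 * 0.98^1 ≈ 0.83
i=2: S_2 = 0.85 * 0.98^2 ≈ 0.82
i=3: S_3 = 0.85 * 0.98^3 ≈ 0.8
i=4: S_4 = 0.85 * 0.98^4 ≈ 0.78
i=5: S_5 = 0.85 * 0.98^5 ≈ 0.77
The first 6 terms are: [0.85, 0.83, 0.82, 0.8, 0.78, 0.77]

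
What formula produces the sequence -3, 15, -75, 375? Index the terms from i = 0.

Check ratios: 15 / -3 = -5.0
Common ratio r = -5.
First term a = -3.
Formula: S_i = -3 * (-5)^i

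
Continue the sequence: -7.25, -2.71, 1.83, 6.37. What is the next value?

Differences: -2.71 - -7.25 = 4.54
This is an arithmetic sequence with common difference d = 4.54.
Next term = 6.37 + 4.54 = 10.91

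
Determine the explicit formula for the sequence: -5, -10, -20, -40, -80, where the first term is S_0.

Check ratios: -10 / -5 = 2.0
Common ratio r = 2.
First term a = -5.
Formula: S_i = -5 * 2^i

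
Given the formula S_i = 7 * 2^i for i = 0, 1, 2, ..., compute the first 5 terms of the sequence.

This is a geometric sequence.
i=0: S_0 = 7 * 2^0 = 7
i=1: S_1 = 7 * 2^1 = 14
i=2: S_2 = 7 * 2^2 = 28
i=3: S_3 = 7 * 2^3 = 56
i=4: S_4 = 7 * 2^4 = 112
The first 5 terms are: [7, 14, 28, 56, 112]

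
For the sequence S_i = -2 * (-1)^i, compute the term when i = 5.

S_5 = -2 * (-1)^5 = -2 * -1 = 2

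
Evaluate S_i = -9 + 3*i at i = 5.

S_5 = -9 + 3*5 = -9 + 15 = 6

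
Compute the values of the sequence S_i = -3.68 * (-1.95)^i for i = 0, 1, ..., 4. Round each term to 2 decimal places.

This is a geometric sequence.
i=0: S_0 = -3.68 * (-1.95)^0 = -3.68
i=1: S_1 = -3.68 * (-1.95)^1 ≈ 7.18
i=2: S_2 = -3.68 * (-1.95)^2 ≈ -13.99
i=3: S_3 = -3.68 * (-1.95)^3 ≈ 27.29
i=4: S_4 = -3.68 * (-1.95)^4 ≈ -53.21
The first 5 terms are: [-3.68, 7.18, -13.99, 27.29, -53.21]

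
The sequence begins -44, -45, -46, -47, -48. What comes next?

Differences: -45 - -44 = -1
This is an arithmetic sequence with common difference d = -1.
Next term = -48 + -1 = -49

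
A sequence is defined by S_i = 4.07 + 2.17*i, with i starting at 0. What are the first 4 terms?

This is an arithmetic sequence.
i=0: S_0 = 4.07 + 2.17*0 = 4.07
i=1: S_1 = 4.07 + 2.17*1 = 6.24
i=2: S_2 = 4.07 + 2.17*2 = 8.41
i=3: S_3 = 4.07 + 2.17*3 = 10.58
The first 4 terms are: [4.07, 6.24, 8.41, 10.58]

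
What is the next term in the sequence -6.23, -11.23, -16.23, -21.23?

Differences: -11.23 - -6.23 = -5.0
This is an arithmetic sequence with common difference d = -5.0.
Next term = -21.23 + -5.0 = -26.23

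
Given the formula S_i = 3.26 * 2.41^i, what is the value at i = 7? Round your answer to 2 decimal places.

S_7 = 3.26 * 2.41^7 ≈ 3.26 * 472.1927 ≈ 1539.35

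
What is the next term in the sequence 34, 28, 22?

Differences: 28 - 34 = -6
This is an arithmetic sequence with common difference d = -6.
Next term = 22 + -6 = 16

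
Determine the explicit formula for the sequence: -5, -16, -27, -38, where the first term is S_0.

Check differences: -16 - -5 = -11
-27 - -16 = -11
Common difference d = -11.
First term a = -5.
Formula: S_i = -5 - 11*i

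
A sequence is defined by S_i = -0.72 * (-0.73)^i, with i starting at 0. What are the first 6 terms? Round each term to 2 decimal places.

This is a geometric sequence.
i=0: S_0 = -0.72 * (-0.73)^0 = -0.72
i=1: S_1 = -0.72 * (-0.73)^1 ≈ 0.53
i=2: S_2 = -0.72 * (-0.73)^2 ≈ -0.38
i=3: S_3 = -0.72 * (-0.73)^3 ≈ 0.28
i=4: S_4 = -0.72 * (-0.73)^4 ≈ -0.2
i=5: S_5 = -0.72 * (-0.73)^5 ≈ 0.15
The first 6 terms are: [-0.72, 0.53, -0.38, 0.28, -0.2, 0.15]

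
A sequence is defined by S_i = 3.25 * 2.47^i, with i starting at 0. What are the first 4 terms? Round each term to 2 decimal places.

This is a geometric sequence.
i=0: S_0 = 3.25 * 2.47^0 = 3.25
i=1: S_1 = 3.25 * 2.47^1 ≈ 8.03
i=2: S_2 = 3.25 * 2.47^2 ≈ 19.83
i=3: S_3 = 3.25 * 2.47^3 ≈ 48.97
The first 4 terms are: [3.25, 8.03, 19.83, 48.97]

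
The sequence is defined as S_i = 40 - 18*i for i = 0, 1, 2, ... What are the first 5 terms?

This is an arithmetic sequence.
i=0: S_0 = 40 + -18*0 = 40
i=1: S_1 = 40 + -18*1 = 22
i=2: S_2 = 40 + -18*2 = 4
i=3: S_3 = 40 + -18*3 = -14
i=4: S_4 = 40 + -18*4 = -32
The first 5 terms are: [40, 22, 4, -14, -32]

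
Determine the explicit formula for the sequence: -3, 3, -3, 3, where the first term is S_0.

Check ratios: 3 / -3 = -1.0
Common ratio r = -1.
First term a = -3.
Formula: S_i = -3 * (-1)^i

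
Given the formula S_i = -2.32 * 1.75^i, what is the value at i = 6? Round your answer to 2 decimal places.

S_6 = -2.32 * 1.75^6 ≈ -2.32 * 28.7229 ≈ -66.64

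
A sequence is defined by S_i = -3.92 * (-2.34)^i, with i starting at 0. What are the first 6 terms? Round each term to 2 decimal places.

This is a geometric sequence.
i=0: S_0 = -3.92 * (-2.34)^0 = -3.92
i=1: S_1 = -3.92 * (-2.34)^1 ≈ 9.17
i=2: S_2 = -3.92 * (-2.34)^2 ≈ -21.46
i=3: S_3 = -3.92 * (-2.34)^3 ≈ 50.23
i=4: S_4 = -3.92 * (-2.34)^4 ≈ -117.53
i=5: S_5 = -3.92 * (-2.34)^5 ≈ 275.02
The first 6 terms are: [-3.92, 9.17, -21.46, 50.23, -117.53, 275.02]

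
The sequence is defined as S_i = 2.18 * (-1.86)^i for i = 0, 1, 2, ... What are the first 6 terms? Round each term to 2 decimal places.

This is a geometric sequence.
i=0: S_0 = 2.18 * (-1.86)^0 = 2.18
i=1: S_1 = 2.18 * (-1.86)^1 ≈ -4.05
i=2: S_2 = 2.18 * (-1.86)^2 ≈ 7.54
i=3: S_3 = 2.18 * (-1.86)^3 ≈ -14.03
i=4: S_4 = 2.18 * (-1.86)^4 ≈ 26.09
i=5: S_5 = 2.18 * (-1.86)^5 ≈ -48.53
The first 6 terms are: [2.18, -4.05, 7.54, -14.03, 26.09, -48.53]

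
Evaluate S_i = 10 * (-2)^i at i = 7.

S_7 = 10 * (-2)^7 = 10 * -128 = -1280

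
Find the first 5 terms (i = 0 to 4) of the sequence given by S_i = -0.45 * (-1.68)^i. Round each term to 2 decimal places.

This is a geometric sequence.
i=0: S_0 = -0.45 * (-1.68)^0 = -0.45
i=1: S_1 = -0.45 * (-1.68)^1 ≈ 0.76
i=2: S_2 = -0.45 * (-1.68)^2 ≈ -1.27
i=3: S_3 = -0.45 * (-1.68)^3 ≈ 2.13
i=4: S_4 = -0.45 * (-1.68)^4 ≈ -3.58
The first 5 terms are: [-0.45, 0.76, -1.27, 2.13, -3.58]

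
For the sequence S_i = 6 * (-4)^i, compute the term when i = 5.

S_5 = 6 * (-4)^5 = 6 * -1024 = -6144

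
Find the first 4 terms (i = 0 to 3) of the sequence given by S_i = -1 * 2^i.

This is a geometric sequence.
i=0: S_0 = -1 * 2^0 = -1
i=1: S_1 = -1 * 2^1 = -2
i=2: S_2 = -1 * 2^2 = -4
i=3: S_3 = -1 * 2^3 = -8
The first 4 terms are: [-1, -2, -4, -8]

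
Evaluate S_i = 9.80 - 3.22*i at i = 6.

S_6 = 9.8 + -3.22*6 = 9.8 + -19.32 = -9.52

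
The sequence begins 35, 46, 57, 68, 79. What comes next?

Differences: 46 - 35 = 11
This is an arithmetic sequence with common difference d = 11.
Next term = 79 + 11 = 90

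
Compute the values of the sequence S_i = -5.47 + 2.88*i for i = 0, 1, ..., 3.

This is an arithmetic sequence.
i=0: S_0 = -5.47 + 2.88*0 = -5.47
i=1: S_1 = -5.47 + 2.88*1 = -2.59
i=2: S_2 = -5.47 + 2.88*2 = 0.29
i=3: S_3 = -5.47 + 2.88*3 = 3.17
The first 4 terms are: [-5.47, -2.59, 0.29, 3.17]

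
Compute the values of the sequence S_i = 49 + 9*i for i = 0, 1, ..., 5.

This is an arithmetic sequence.
i=0: S_0 = 49 + 9*0 = 49
i=1: S_1 = 49 + 9*1 = 58
i=2: S_2 = 49 + 9*2 = 67
i=3: S_3 = 49 + 9*3 = 76
i=4: S_4 = 49 + 9*4 = 85
i=5: S_5 = 49 + 9*5 = 94
The first 6 terms are: [49, 58, 67, 76, 85, 94]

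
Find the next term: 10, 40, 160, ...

Ratios: 40 / 10 = 4.0
This is a geometric sequence with common ratio r = 4.
Next term = 160 * 4 = 640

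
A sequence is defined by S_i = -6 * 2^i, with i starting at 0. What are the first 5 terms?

This is a geometric sequence.
i=0: S_0 = -6 * 2^0 = -6
i=1: S_1 = -6 * 2^1 = -12
i=2: S_2 = -6 * 2^2 = -24
i=3: S_3 = -6 * 2^3 = -48
i=4: S_4 = -6 * 2^4 = -96
The first 5 terms are: [-6, -12, -24, -48, -96]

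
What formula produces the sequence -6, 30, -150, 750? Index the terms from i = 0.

Check ratios: 30 / -6 = -5.0
Common ratio r = -5.
First term a = -6.
Formula: S_i = -6 * (-5)^i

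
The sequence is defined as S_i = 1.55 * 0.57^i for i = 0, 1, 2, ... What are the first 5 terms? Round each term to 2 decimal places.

This is a geometric sequence.
i=0: S_0 = 1.55 * 0.57^0 = 1.55
i=1: S_1 = 1.55 * 0.57^1 ≈ 0.88
i=2: S_2 = 1.55 * 0.57^2 ≈ 0.5
i=3: S_3 = 1.55 * 0.57^3 ≈ 0.29
i=4: S_4 = 1.55 * 0.57^4 ≈ 0.16
The first 5 terms are: [1.55, 0.88, 0.5, 0.29, 0.16]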